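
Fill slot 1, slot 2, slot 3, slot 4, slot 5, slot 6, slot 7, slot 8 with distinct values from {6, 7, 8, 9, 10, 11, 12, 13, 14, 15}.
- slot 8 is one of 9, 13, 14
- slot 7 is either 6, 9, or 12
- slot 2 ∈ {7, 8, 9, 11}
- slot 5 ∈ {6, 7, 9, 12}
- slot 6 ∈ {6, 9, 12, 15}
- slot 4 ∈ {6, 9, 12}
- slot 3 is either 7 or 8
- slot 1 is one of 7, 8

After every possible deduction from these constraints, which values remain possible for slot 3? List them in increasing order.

7, 8

The 2 variables slot 1 and slot 3 are confined to {7, 8}, which locks those values in; drop them from slot 2, slot 5.
The 3 variables slot 4, slot 5, slot 7 are confined to {6, 9, 12}, which locks those values in; drop them from slot 2, slot 6, slot 8.
slot 2 must be 11 (only option left).
That leaves slot 6 = 15.
No further eliminations apply; slot 3 can still be any of 7, 8.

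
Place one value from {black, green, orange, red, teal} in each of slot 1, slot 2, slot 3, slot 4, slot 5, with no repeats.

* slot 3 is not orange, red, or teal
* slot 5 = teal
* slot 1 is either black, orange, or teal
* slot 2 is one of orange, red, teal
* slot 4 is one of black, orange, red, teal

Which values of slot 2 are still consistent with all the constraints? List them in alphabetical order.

orange, red

slot 5 must be teal (only option left). Strike teal from slot 1, slot 2, slot 4.
The 4 still-open variables together cover exactly {black, green, orange, red} — 4 values for 4 variables — and green appears only in slot 3's list, so slot 3 = green.
No further eliminations apply; slot 2 can still be any of orange, red.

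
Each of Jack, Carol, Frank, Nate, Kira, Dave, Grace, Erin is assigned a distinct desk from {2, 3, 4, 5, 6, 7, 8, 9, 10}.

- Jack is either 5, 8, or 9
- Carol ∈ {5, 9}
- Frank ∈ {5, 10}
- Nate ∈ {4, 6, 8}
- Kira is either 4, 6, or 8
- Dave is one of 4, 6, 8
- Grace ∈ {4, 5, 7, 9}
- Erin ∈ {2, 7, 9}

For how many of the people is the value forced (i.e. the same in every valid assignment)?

Among the 8 variables, 2 fits only Erin (and all 8 values in {2, 4, 5, 6, 7, 8, 9, 10} must be used), so Erin = 2.
The 7 still-open variables together cover exactly {4, 5, 6, 7, 8, 9, 10} — 7 values for 7 variables — and 7 appears only in Grace's list, so Grace = 7.
Among the 6 still-open variables, 10 fits only Frank (and all 6 values in {4, 5, 6, 8, 9, 10} must be used), so Frank = 10.
The 3 variables Nate, Kira, Dave are confined to {4, 6, 8}, which locks those values in; drop them from Jack.
Determined: Frank=10, Grace=7, Erin=2. The other people each still have more than one consistent value. That makes 3.

3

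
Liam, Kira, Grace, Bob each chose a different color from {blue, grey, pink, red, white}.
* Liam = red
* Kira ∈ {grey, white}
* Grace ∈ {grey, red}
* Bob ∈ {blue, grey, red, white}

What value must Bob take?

Liam must be red (only option left). Eliminate red elsewhere: Grace, Bob.
Grace must be grey (only option left). So Kira, Bob can't be grey.
That leaves Kira = white. Remove white from Bob.
So Bob = blue.

blue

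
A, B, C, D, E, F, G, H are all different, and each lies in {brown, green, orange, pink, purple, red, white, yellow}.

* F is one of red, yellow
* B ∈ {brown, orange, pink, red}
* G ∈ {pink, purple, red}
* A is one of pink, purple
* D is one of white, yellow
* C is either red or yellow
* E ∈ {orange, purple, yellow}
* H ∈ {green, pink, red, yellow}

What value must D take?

The 8 variables draw from only 8 values {brown, green, orange, pink, purple, red, white, yellow}, so each is used; only B can be brown, hence B = brown.
The 7 still-open variables together cover exactly {green, orange, pink, purple, red, white, yellow} — 7 values for 7 variables — and green appears only in H's list, so H = green.
The 6 still-open variables draw from only 6 values {orange, pink, purple, red, white, yellow}, so each is used; only E can be orange, hence E = orange.
Among the 5 still-open variables, white fits only D (and all 5 values in {pink, purple, red, white, yellow} must be used), so D = white.

white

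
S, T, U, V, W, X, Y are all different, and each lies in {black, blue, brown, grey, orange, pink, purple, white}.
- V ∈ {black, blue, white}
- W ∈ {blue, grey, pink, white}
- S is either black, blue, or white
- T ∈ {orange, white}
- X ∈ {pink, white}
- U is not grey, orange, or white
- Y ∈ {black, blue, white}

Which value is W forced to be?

S, V, Y share exactly the 3 values {black, blue, white}; by pigeonhole those values go to them, so strike black, blue, white from T, U, W, X.
T's domain is down to {orange}, so T = orange.
X has just one choice, so X = pink. Eliminate pink elsewhere: U, W.
So W = grey.

grey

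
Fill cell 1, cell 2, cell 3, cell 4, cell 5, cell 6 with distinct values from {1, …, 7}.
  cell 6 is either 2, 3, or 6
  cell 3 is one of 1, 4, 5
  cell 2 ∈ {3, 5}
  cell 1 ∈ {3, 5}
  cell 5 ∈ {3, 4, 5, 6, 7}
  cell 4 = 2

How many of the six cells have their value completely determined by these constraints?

cell 4 must be 2 (only option left). Strike 2 from cell 6.
The 2 variables cell 1 and cell 2 are confined to {3, 5}, which locks those values in; drop them from cell 3, cell 5, cell 6.
cell 6 must be 6 (only option left). So cell 5 can't be 6.
Determined: cell 4=2, cell 6=6. The other cells each still have more than one consistent value. That makes 2.

2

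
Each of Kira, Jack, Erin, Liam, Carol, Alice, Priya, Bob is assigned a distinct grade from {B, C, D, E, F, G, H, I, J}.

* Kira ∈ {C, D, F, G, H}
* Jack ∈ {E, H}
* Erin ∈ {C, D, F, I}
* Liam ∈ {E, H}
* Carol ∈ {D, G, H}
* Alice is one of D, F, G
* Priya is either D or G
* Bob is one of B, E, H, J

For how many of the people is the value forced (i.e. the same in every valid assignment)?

Jack and Liam share exactly the 2 values {E, H}; by pigeonhole those values go to them, so strike E, H from Kira, Carol, Bob.
Carol and Priya share exactly the 2 values {D, G}; by pigeonhole those values go to them, so strike D, G from Kira, Erin, Alice.
Alice's domain is down to {F}, so Alice = F. So Kira, Erin can't be F.
That leaves Kira = C. Strike C from Erin.
Erin must be I (only option left).
Determined: Kira=C, Erin=I, Alice=F. The other people each still have more than one consistent value. That makes 3.

3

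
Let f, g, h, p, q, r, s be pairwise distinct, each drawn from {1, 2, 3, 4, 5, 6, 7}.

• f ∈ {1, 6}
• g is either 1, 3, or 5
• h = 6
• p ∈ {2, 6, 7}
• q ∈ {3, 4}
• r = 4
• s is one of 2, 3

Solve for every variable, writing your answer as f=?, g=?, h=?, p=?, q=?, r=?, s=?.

f=1, g=5, h=6, p=7, q=3, r=4, s=2

h must be 6 (only option left). Eliminate 6 elsewhere: f, p.
r's domain is down to {4}, so r = 4. So q can't be 4.
f's domain is down to {1}, so f = 1. Eliminate 1 elsewhere: g.
q must be 3 (only option left). Eliminate 3 elsewhere: g, s.
That leaves s = 2. Remove 2 from p.
g must be 5 (only option left).
p has just one choice, so p = 7.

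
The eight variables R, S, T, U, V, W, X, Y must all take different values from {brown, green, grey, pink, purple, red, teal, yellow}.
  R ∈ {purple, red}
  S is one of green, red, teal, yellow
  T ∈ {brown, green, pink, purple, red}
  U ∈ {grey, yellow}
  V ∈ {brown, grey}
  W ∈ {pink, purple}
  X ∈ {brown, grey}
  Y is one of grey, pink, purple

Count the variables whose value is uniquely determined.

The 8 variables draw from only 8 values {brown, green, grey, pink, purple, red, teal, yellow}, so each is used; only S can be teal, hence S = teal.
Among the 7 still-open variables, green fits only T (and all 7 values in {brown, green, grey, pink, purple, red, yellow} must be used), so T = green.
The 6 still-open variables together cover exactly {brown, grey, pink, purple, red, yellow} — 6 values for 6 variables — and red appears only in R's list, so R = red.
The 5 still-open variables draw from only 5 values {brown, grey, pink, purple, yellow}, so each is used; only U can be yellow, hence U = yellow.
V and X share exactly the 2 values {brown, grey}; by pigeonhole those values go to them, so strike brown, grey from Y.
Determined: R=red, S=teal, T=green, U=yellow. The other variables each still have more than one consistent value. That makes 4.

4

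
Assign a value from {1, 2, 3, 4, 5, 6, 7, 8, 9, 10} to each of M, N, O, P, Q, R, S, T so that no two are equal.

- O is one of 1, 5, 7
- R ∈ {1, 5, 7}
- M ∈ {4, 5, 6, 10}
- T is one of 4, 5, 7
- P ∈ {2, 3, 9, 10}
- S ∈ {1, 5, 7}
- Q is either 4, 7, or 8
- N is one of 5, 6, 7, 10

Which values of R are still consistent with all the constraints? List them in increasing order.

1, 5, 7

O, R, S share exactly the 3 values {1, 5, 7}; by pigeonhole those values go to them, so strike 1, 5, 7 from M, N, Q, T.
T must be 4 (only option left). So M, Q can't be 4.
Q's domain is down to {8}, so Q = 8.
M and N between them cover only {6, 10} — a naked pair. Remove those values from P.
No further eliminations apply; R can still be any of 1, 5, 7.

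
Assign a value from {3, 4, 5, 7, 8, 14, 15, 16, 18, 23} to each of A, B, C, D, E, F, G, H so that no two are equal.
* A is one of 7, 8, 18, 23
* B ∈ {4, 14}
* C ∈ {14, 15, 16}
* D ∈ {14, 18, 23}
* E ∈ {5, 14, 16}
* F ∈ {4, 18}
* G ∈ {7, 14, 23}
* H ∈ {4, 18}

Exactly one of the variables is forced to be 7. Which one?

F and H between them cover only {4, 18} — a naked pair. Remove those values from A, B, D.
B's domain is down to {14}, so B = 14. Eliminate 14 elsewhere: C, D, E, G.
D has just one choice, so D = 23. Remove 23 from A, G.
So 7 goes to G.

G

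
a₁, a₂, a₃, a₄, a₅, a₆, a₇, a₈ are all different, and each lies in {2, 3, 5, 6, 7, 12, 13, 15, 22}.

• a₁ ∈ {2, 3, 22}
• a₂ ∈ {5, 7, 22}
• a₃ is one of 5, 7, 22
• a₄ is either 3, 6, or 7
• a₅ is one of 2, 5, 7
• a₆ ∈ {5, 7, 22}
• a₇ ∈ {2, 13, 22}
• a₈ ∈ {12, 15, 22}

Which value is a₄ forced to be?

6

a₂, a₃, a₆ between them cover only {5, 7, 22} — a naked triple. Remove those values from a₁, a₄, a₅, a₇, a₈.
a₅ has just one choice, so a₅ = 2. Eliminate 2 elsewhere: a₁, a₇.
a₇ must be 13 (only option left).
a₁'s domain is down to {3}, so a₁ = 3. Strike 3 from a₄.
So a₄ = 6.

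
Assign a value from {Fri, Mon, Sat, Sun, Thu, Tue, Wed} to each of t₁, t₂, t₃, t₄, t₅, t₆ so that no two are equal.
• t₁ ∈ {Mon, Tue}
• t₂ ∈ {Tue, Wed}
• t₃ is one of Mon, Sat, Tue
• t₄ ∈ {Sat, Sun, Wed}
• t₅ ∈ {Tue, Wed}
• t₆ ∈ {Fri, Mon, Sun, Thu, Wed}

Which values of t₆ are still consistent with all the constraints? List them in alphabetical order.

t₂ and t₅ share exactly the 2 values {Tue, Wed}; by pigeonhole those values go to them, so strike Tue, Wed from t₁, t₃, t₄, t₆.
t₁ has just one choice, so t₁ = Mon. Remove Mon from t₃, t₆.
t₃'s domain is down to {Sat}, so t₃ = Sat. So t₄ can't be Sat.
That leaves t₄ = Sun. Strike Sun from t₆.
No further eliminations apply; t₆ can still be any of Fri, Thu.

Fri, Thu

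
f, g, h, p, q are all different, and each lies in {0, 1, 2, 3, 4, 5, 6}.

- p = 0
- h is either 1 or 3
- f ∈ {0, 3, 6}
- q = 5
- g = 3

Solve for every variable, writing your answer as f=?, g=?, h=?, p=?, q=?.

g has just one choice, so g = 3. Remove 3 from f, h.
h's domain is down to {1}, so h = 1.
That leaves p = 0. Remove 0 from f.
q has just one choice, so q = 5.
f must be 6 (only option left).

f=6, g=3, h=1, p=0, q=5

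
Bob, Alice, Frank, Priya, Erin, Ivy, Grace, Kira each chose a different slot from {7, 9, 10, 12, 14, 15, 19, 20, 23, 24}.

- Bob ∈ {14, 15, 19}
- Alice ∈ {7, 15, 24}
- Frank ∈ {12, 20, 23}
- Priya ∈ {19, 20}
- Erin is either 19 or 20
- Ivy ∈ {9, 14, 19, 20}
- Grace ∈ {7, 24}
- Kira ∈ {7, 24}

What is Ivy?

9

Priya and Erin between them cover only {19, 20} — a naked pair. Remove those values from Bob, Frank, Ivy.
Grace and Kira share exactly the 2 values {7, 24}; by pigeonhole those values go to them, so strike 7, 24 from Alice.
Alice's domain is down to {15}, so Alice = 15. Strike 15 from Bob.
Bob has just one choice, so Bob = 14. Strike 14 from Ivy.
So Ivy = 9.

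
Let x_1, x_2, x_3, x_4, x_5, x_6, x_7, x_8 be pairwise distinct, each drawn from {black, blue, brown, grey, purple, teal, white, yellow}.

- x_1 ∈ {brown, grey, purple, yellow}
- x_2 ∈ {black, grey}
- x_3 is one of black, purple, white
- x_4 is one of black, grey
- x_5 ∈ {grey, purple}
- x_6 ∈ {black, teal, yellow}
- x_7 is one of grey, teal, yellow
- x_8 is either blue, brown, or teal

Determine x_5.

Among the 8 variables, blue fits only x_8 (and all 8 values in {black, blue, brown, grey, purple, teal, white, yellow} must be used), so x_8 = blue.
The 7 still-open variables draw from only 7 values {black, brown, grey, purple, teal, white, yellow}, so each is used; only x_1 can be brown, hence x_1 = brown.
Among the 6 still-open variables, white fits only x_3 (and all 6 values in {black, grey, purple, teal, white, yellow} must be used), so x_3 = white.
Among the 5 still-open variables, purple fits only x_5 (and all 5 values in {black, grey, purple, teal, yellow} must be used), so x_5 = purple.

purple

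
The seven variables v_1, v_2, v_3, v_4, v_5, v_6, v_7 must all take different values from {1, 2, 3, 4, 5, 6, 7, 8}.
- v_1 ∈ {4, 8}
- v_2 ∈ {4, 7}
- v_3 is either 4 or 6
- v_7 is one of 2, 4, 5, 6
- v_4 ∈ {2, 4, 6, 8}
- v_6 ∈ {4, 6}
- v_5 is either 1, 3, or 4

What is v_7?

v_3 and v_6 between them cover only {4, 6} — a naked pair. Remove those values from v_1, v_2, v_4, v_5, v_7.
That leaves v_1 = 8. Remove 8 from v_4.
v_2's domain is down to {7}, so v_2 = 7.
v_4 has just one choice, so v_4 = 2. So v_7 can't be 2.
So v_7 = 5.

5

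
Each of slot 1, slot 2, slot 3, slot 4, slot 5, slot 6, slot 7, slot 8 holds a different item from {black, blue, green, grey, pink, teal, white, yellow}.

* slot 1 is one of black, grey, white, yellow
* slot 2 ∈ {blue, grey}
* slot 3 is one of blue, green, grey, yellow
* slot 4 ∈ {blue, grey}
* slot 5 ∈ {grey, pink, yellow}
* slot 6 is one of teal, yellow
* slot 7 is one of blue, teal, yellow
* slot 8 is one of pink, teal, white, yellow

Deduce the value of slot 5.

Among the 8 variables, black fits only slot 1 (and all 8 values in {black, blue, green, grey, pink, teal, white, yellow} must be used), so slot 1 = black.
The 7 still-open variables together cover exactly {blue, green, grey, pink, teal, white, yellow} — 7 values for 7 variables — and green appears only in slot 3's list, so slot 3 = green.
Among the 6 still-open variables, white fits only slot 8 (and all 6 values in {blue, grey, pink, teal, white, yellow} must be used), so slot 8 = white.
The 5 still-open variables draw from only 5 values {blue, grey, pink, teal, yellow}, so each is used; only slot 5 can be pink, hence slot 5 = pink.

pink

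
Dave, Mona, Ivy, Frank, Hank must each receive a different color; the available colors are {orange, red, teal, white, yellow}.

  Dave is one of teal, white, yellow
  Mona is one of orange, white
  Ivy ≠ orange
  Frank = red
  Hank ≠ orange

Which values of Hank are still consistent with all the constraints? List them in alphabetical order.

Frank's domain is down to {red}, so Frank = red. So Ivy, Hank can't be red.
The 4 still-open variables draw from only 4 values {orange, teal, white, yellow}, so each is used; only Mona can be orange, hence Mona = orange.
No further eliminations apply; Hank can still be any of teal, white, yellow.

teal, white, yellow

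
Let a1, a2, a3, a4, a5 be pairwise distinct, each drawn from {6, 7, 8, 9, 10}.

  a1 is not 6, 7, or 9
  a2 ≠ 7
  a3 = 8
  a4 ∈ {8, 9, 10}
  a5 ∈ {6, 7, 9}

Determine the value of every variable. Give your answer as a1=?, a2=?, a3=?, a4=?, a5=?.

a3 must be 8 (only option left). Strike 8 from a1, a2, a4.
That leaves a1 = 10. Remove 10 from a2, a4.
a4 must be 9 (only option left). Strike 9 from a2, a5.
a2 has just one choice, so a2 = 6. Strike 6 from a5.
That leaves a5 = 7.

a1=10, a2=6, a3=8, a4=9, a5=7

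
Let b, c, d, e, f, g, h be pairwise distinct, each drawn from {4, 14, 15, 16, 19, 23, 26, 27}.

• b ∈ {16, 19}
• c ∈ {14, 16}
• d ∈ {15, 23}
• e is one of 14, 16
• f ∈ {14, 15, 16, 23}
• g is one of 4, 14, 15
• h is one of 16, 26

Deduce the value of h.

26

Among the 7 variables, 4 fits only g (and all 7 values in {4, 14, 15, 16, 19, 23, 26} must be used), so g = 4.
The 6 still-open variables draw from only 6 values {14, 15, 16, 19, 23, 26}, so each is used; only b can be 19, hence b = 19.
Among the 5 still-open variables, 26 fits only h (and all 5 values in {14, 15, 16, 23, 26} must be used), so h = 26.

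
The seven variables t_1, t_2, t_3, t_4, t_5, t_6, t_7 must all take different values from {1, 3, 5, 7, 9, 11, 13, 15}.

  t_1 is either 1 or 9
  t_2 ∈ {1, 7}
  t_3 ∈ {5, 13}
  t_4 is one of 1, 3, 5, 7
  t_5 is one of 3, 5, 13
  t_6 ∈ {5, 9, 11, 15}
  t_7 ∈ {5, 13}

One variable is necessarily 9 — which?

t_1

The 2 variables t_3 and t_7 are confined to {5, 13}, which locks those values in; drop them from t_4, t_5, t_6.
t_5's domain is down to {3}, so t_5 = 3. So t_4 can't be 3.
The 2 variables t_2 and t_4 are confined to {1, 7}, which locks those values in; drop them from t_1.
So 9 goes to t_1.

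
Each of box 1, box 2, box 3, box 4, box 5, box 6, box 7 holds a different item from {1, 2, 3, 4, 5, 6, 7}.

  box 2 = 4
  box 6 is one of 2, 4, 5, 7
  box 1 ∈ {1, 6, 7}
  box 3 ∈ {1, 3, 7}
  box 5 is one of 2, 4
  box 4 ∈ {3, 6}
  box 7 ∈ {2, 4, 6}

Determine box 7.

box 2 must be 4 (only option left). Remove 4 from box 5, box 6, box 7.
box 5's domain is down to {2}, so box 5 = 2. Remove 2 from box 6, box 7.
So box 7 = 6.

6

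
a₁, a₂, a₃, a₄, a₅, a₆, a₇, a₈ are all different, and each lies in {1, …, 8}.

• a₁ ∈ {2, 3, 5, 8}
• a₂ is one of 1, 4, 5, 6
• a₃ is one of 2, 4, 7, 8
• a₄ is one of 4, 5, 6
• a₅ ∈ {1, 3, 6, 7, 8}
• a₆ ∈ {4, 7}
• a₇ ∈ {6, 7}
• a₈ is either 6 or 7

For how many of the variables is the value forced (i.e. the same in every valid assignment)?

3

The 2 variables a₇ and a₈ are confined to {6, 7}, which locks those values in; drop them from a₂, a₃, a₄, a₅, a₆.
That leaves a₆ = 4. Remove 4 from a₂, a₃, a₄.
a₄'s domain is down to {5}, so a₄ = 5. Remove 5 from a₁, a₂.
a₂ has just one choice, so a₂ = 1. Strike 1 from a₅.
Determined: a₂=1, a₄=5, a₆=4. The other variables each still have more than one consistent value. That makes 3.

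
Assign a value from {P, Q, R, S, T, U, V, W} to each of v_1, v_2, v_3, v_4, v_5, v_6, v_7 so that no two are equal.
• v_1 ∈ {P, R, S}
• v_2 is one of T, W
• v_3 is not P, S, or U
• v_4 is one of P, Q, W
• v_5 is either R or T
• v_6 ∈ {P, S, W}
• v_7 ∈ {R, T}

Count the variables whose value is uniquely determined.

3

The 7 variables together cover exactly {P, Q, R, S, T, V, W} — 7 values for 7 variables — and V appears only in v_3's list, so v_3 = V.
The 6 still-open variables together cover exactly {P, Q, R, S, T, W} — 6 values for 6 variables — and Q appears only in v_4's list, so v_4 = Q.
v_5 and v_7 between them cover only {R, T} — a naked pair. Remove those values from v_1, v_2.
v_2 has just one choice, so v_2 = W. Eliminate W elsewhere: v_6.
Determined: v_2=W, v_3=V, v_4=Q. The other variables each still have more than one consistent value. That makes 3.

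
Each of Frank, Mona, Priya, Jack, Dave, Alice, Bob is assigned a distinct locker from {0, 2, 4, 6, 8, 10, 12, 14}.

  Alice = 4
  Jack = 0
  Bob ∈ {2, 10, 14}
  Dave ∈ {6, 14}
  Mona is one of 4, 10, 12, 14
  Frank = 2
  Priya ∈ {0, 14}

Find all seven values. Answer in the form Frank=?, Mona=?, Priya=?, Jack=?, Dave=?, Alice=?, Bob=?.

Frank's domain is down to {2}, so Frank = 2. Remove 2 from Bob.
Jack has just one choice, so Jack = 0. Eliminate 0 elsewhere: Priya.
That leaves Alice = 4. So Mona can't be 4.
Priya must be 14 (only option left). Eliminate 14 elsewhere: Mona, Dave, Bob.
That leaves Dave = 6.
That leaves Bob = 10. Strike 10 from Mona.
Mona's domain is down to {12}, so Mona = 12.

Frank=2, Mona=12, Priya=14, Jack=0, Dave=6, Alice=4, Bob=10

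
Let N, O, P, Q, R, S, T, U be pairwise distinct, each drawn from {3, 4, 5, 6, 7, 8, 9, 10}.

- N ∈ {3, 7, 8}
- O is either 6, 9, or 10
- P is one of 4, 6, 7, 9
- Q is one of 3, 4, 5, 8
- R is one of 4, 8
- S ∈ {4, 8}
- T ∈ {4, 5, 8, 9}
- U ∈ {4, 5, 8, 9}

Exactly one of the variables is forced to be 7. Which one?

The 8 variables draw from only 8 values {3, 4, 5, 6, 7, 8, 9, 10}, so each is used; only O can be 10, hence O = 10.
Among the 7 still-open variables, 6 fits only P (and all 7 values in {3, 4, 5, 6, 7, 8, 9} must be used), so P = 6.
The 6 still-open variables together cover exactly {3, 4, 5, 7, 8, 9} — 6 values for 6 variables — and 7 appears only in N's list, so N = 7.

N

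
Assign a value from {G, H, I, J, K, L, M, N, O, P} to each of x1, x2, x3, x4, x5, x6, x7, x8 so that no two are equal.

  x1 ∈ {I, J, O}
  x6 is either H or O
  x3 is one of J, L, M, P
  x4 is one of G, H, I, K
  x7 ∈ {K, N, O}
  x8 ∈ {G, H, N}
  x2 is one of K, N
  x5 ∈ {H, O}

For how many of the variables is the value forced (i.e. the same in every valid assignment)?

The 2 variables x5 and x6 are confined to {H, O}, which locks those values in; drop them from x1, x4, x7, x8.
x2 and x7 share exactly the 2 values {K, N}; by pigeonhole those values go to them, so strike K, N from x4, x8.
x8 has just one choice, so x8 = G. Eliminate G elsewhere: x4.
That leaves x4 = I. Remove I from x1.
x1 must be J (only option left). Remove J from x3.
Determined: x1=J, x4=I, x8=G. The other variables each still have more than one consistent value. That makes 3.

3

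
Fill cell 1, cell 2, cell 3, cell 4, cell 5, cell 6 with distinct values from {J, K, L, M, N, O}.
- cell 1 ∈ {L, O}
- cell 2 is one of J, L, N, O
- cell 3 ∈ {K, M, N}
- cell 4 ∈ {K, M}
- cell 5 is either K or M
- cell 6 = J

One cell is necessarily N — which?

cell 6 must be J (only option left). Remove J from cell 2.
cell 4 and cell 5 between them cover only {K, M} — a naked pair. Remove those values from cell 3.
So N goes to cell 3.

cell 3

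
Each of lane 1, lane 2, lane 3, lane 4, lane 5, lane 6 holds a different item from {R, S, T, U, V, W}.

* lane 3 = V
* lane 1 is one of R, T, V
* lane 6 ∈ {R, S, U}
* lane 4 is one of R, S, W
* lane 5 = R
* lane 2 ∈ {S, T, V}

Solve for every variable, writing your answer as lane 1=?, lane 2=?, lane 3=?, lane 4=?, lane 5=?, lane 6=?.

lane 1=T, lane 2=S, lane 3=V, lane 4=W, lane 5=R, lane 6=U

lane 3 has just one choice, so lane 3 = V. Eliminate V elsewhere: lane 1, lane 2.
That leaves lane 5 = R. Remove R from lane 1, lane 4, lane 6.
lane 1 must be T (only option left). Eliminate T elsewhere: lane 2.
lane 2's domain is down to {S}, so lane 2 = S. Strike S from lane 4, lane 6.
lane 4 must be W (only option left).
lane 6's domain is down to {U}, so lane 6 = U.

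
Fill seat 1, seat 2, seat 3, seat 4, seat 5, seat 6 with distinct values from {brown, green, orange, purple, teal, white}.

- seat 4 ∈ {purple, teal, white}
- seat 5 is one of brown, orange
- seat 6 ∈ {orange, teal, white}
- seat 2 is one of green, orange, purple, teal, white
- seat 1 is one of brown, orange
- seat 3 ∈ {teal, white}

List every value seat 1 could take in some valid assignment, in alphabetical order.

The 6 variables together cover exactly {brown, green, orange, purple, teal, white} — 6 values for 6 variables — and green appears only in seat 2's list, so seat 2 = green.
The 5 still-open variables together cover exactly {brown, orange, purple, teal, white} — 5 values for 5 variables — and purple appears only in seat 4's list, so seat 4 = purple.
The 2 variables seat 1 and seat 5 are confined to {brown, orange}, which locks those values in; drop them from seat 6.
No further eliminations apply; seat 1 can still be any of brown, orange.

brown, orange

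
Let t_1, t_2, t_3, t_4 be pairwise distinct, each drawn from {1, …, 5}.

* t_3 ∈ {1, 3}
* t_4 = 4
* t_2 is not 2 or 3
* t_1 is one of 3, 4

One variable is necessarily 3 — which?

t_1

t_4 must be 4 (only option left). Remove 4 from t_1, t_2.
So 3 goes to t_1.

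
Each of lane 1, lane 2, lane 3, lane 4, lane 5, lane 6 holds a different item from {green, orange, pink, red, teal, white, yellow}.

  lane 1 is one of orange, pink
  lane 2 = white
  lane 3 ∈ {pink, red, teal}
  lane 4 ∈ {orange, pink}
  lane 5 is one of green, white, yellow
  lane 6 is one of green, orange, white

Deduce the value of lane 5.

yellow

lane 2 has just one choice, so lane 2 = white. Strike white from lane 5, lane 6.
lane 1 and lane 4 share exactly the 2 values {orange, pink}; by pigeonhole those values go to them, so strike orange, pink from lane 3, lane 6.
lane 6 must be green (only option left). Eliminate green elsewhere: lane 5.
So lane 5 = yellow.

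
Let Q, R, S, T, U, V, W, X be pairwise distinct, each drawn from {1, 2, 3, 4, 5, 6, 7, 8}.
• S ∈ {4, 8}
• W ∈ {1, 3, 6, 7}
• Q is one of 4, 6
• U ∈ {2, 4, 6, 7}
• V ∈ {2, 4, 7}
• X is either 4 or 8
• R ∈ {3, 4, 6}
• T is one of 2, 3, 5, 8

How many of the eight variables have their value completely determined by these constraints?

4

The 8 variables draw from only 8 values {1, 2, 3, 4, 5, 6, 7, 8}, so each is used; only W can be 1, hence W = 1.
The 7 still-open variables together cover exactly {2, 3, 4, 5, 6, 7, 8} — 7 values for 7 variables — and 5 appears only in T's list, so T = 5.
The 6 still-open variables together cover exactly {2, 3, 4, 6, 7, 8} — 6 values for 6 variables — and 3 appears only in R's list, so R = 3.
S and X share exactly the 2 values {4, 8}; by pigeonhole those values go to them, so strike 4, 8 from Q, U, V.
Q's domain is down to {6}, so Q = 6. Strike 6 from U.
Determined: Q=6, R=3, T=5, W=1. The other variables each still have more than one consistent value. That makes 4.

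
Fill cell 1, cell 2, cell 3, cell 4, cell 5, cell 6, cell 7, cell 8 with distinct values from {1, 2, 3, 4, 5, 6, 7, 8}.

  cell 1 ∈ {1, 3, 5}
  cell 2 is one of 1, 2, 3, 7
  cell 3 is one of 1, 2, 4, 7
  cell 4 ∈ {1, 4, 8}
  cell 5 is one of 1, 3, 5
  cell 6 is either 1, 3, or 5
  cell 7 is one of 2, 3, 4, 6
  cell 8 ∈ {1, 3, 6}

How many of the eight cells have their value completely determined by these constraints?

The 8 variables together cover exactly {1, 2, 3, 4, 5, 6, 7, 8} — 8 values for 8 variables — and 8 appears only in cell 4's list, so cell 4 = 8.
The 3 variables cell 1, cell 5, cell 6 are confined to {1, 3, 5}, which locks those values in; drop them from cell 2, cell 3, cell 7, cell 8.
cell 8 must be 6 (only option left). So cell 7 can't be 6.
Determined: cell 4=8, cell 8=6. The other cells each still have more than one consistent value. That makes 2.

2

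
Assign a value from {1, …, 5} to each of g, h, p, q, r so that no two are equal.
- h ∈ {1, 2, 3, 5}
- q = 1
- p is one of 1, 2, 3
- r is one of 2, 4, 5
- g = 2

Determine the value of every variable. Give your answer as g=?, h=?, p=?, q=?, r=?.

g=2, h=5, p=3, q=1, r=4

g has just one choice, so g = 2. Strike 2 from h, p, r.
q has just one choice, so q = 1. Eliminate 1 elsewhere: h, p.
p has just one choice, so p = 3. Strike 3 from h.
h's domain is down to {5}, so h = 5. So r can't be 5.
r must be 4 (only option left).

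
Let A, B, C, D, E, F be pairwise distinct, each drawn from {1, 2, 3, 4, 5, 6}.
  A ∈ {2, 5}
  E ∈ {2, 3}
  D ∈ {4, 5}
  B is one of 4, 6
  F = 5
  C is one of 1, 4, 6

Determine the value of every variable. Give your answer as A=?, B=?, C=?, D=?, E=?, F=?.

A=2, B=6, C=1, D=4, E=3, F=5

F must be 5 (only option left). So A, D can't be 5.
A must be 2 (only option left). Strike 2 from E.
That leaves D = 4. Eliminate 4 elsewhere: B, C.
That leaves E = 3.
B's domain is down to {6}, so B = 6. Eliminate 6 elsewhere: C.
That leaves C = 1.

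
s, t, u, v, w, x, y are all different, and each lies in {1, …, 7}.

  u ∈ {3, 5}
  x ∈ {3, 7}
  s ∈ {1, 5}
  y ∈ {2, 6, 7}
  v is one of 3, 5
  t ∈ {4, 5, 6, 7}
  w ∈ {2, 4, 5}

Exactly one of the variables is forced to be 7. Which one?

x

The 7 variables draw from only 7 values {1, 2, 3, 4, 5, 6, 7}, so each is used; only s can be 1, hence s = 1.
The 2 variables u and v are confined to {3, 5}, which locks those values in; drop them from t, w, x.
So 7 goes to x.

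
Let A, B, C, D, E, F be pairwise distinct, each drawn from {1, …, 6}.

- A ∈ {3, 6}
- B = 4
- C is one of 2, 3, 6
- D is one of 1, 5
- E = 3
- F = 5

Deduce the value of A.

6

B must be 4 (only option left).
E has just one choice, so E = 3. Eliminate 3 elsewhere: A, C.
So A = 6.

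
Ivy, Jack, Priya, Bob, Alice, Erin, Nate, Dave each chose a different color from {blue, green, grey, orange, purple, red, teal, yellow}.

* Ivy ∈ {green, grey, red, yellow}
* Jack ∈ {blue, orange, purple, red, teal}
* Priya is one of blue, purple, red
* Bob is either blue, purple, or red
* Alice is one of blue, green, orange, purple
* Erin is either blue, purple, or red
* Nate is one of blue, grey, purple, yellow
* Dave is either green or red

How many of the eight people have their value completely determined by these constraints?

The 8 variables together cover exactly {blue, green, grey, orange, purple, red, teal, yellow} — 8 values for 8 variables — and teal appears only in Jack's list, so Jack = teal.
The 7 still-open variables draw from only 7 values {blue, green, grey, orange, purple, red, yellow}, so each is used; only Alice can be orange, hence Alice = orange.
Priya, Bob, Erin share exactly the 3 values {blue, purple, red}; by pigeonhole those values go to them, so strike blue, purple, red from Ivy, Nate, Dave.
Dave has just one choice, so Dave = green. So Ivy can't be green.
Determined: Jack=teal, Alice=orange, Dave=green. The other people each still have more than one consistent value. That makes 3.

3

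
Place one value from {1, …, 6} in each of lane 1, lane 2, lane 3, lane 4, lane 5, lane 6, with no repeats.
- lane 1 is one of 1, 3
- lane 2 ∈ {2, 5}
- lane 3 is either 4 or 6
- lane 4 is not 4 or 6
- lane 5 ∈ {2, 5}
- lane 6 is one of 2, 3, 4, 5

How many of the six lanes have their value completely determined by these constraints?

The 6 variables together cover exactly {1, 2, 3, 4, 5, 6} — 6 values for 6 variables — and 6 appears only in lane 3's list, so lane 3 = 6.
The 5 still-open variables together cover exactly {1, 2, 3, 4, 5} — 5 values for 5 variables — and 4 appears only in lane 6's list, so lane 6 = 4.
lane 2 and lane 5 share exactly the 2 values {2, 5}; by pigeonhole those values go to them, so strike 2, 5 from lane 4.
Determined: lane 3=6, lane 6=4. The other lanes each still have more than one consistent value. That makes 2.

2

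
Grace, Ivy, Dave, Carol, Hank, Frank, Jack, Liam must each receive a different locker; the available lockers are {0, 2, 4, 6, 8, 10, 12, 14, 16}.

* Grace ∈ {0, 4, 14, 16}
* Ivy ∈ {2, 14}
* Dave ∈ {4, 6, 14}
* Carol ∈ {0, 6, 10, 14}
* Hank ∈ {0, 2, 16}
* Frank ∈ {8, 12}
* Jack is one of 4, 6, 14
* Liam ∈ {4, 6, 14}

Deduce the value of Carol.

10

Dave, Jack, Liam share exactly the 3 values {4, 6, 14}; by pigeonhole those values go to them, so strike 4, 6, 14 from Grace, Ivy, Carol.
Ivy has just one choice, so Ivy = 2. Eliminate 2 elsewhere: Hank.
Grace and Hank share exactly the 2 values {0, 16}; by pigeonhole those values go to them, so strike 0, 16 from Carol.
So Carol = 10.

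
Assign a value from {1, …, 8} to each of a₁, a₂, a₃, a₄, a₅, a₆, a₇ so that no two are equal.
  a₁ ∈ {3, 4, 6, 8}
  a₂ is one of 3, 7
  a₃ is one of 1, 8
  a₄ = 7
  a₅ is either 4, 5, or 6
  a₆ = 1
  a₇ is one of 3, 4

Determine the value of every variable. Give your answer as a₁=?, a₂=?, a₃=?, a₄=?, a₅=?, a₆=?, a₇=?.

a₄ must be 7 (only option left). Strike 7 from a₂.
a₆ must be 1 (only option left). Remove 1 from a₃.
That leaves a₂ = 3. Eliminate 3 elsewhere: a₁, a₇.
That leaves a₃ = 8. Eliminate 8 elsewhere: a₁.
a₇ must be 4 (only option left). Strike 4 from a₁, a₅.
a₁ has just one choice, so a₁ = 6. So a₅ can't be 6.
That leaves a₅ = 5.

a₁=6, a₂=3, a₃=8, a₄=7, a₅=5, a₆=1, a₇=4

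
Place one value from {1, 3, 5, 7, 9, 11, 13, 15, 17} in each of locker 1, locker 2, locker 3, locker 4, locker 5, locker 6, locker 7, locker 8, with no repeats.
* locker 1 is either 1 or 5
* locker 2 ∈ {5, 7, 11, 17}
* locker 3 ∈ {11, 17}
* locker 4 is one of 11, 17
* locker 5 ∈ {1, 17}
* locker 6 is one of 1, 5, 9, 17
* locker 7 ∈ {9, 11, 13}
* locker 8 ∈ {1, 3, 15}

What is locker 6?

locker 3 and locker 4 between them cover only {11, 17} — a naked pair. Remove those values from locker 2, locker 5, locker 6, locker 7.
That leaves locker 5 = 1. Eliminate 1 elsewhere: locker 1, locker 6, locker 8.
That leaves locker 1 = 5. Eliminate 5 elsewhere: locker 2, locker 6.
So locker 6 = 9.

9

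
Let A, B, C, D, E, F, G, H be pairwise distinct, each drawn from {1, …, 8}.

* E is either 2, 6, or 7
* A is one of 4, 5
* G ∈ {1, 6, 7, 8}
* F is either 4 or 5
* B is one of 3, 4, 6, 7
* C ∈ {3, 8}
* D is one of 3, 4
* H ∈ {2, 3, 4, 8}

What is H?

The 8 variables together cover exactly {1, 2, 3, 4, 5, 6, 7, 8} — 8 values for 8 variables — and 1 appears only in G's list, so G = 1.
A and F share exactly the 2 values {4, 5}; by pigeonhole those values go to them, so strike 4, 5 from B, D, H.
D's domain is down to {3}, so D = 3. Strike 3 from B, C, H.
That leaves C = 8. Remove 8 from H.
So H = 2.

2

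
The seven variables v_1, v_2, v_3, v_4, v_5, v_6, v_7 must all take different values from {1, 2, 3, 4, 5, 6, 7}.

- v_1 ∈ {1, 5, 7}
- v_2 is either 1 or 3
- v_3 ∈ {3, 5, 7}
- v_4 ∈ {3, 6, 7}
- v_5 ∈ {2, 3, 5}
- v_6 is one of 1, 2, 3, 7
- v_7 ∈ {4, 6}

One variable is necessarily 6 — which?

v_4

Among the 7 variables, 4 fits only v_7 (and all 7 values in {1, 2, 3, 4, 5, 6, 7} must be used), so v_7 = 4.
The 6 still-open variables together cover exactly {1, 2, 3, 5, 6, 7} — 6 values for 6 variables — and 6 appears only in v_4's list, so v_4 = 6.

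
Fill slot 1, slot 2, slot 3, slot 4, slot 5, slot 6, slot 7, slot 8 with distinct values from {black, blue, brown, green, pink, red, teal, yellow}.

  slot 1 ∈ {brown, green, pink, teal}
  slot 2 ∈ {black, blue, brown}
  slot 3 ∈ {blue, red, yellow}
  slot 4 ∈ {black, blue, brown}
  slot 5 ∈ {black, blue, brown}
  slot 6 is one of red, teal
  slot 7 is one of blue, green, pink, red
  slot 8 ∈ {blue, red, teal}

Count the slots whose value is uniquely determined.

The 8 variables together cover exactly {black, blue, brown, green, pink, red, teal, yellow} — 8 values for 8 variables — and yellow appears only in slot 3's list, so slot 3 = yellow.
slot 2, slot 4, slot 5 between them cover only {black, blue, brown} — a naked triple. Remove those values from slot 1, slot 7, slot 8.
The 2 variables slot 6 and slot 8 are confined to {red, teal}, which locks those values in; drop them from slot 1, slot 7.
Determined: slot 3=yellow. The other slots each still have more than one consistent value. That makes 1.

1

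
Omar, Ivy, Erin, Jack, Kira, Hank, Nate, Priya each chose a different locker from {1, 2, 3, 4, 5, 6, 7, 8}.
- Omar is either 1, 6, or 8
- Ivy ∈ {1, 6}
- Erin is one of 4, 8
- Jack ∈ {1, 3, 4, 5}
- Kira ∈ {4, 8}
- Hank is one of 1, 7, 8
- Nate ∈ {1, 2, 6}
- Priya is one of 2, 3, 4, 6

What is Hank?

The 8 variables draw from only 8 values {1, 2, 3, 4, 5, 6, 7, 8}, so each is used; only Jack can be 5, hence Jack = 5.
Among the 7 still-open variables, 3 fits only Priya (and all 7 values in {1, 2, 3, 4, 6, 7, 8} must be used), so Priya = 3.
The 6 still-open variables together cover exactly {1, 2, 4, 6, 7, 8} — 6 values for 6 variables — and 2 appears only in Nate's list, so Nate = 2.
The 5 still-open variables draw from only 5 values {1, 4, 6, 7, 8}, so each is used; only Hank can be 7, hence Hank = 7.

7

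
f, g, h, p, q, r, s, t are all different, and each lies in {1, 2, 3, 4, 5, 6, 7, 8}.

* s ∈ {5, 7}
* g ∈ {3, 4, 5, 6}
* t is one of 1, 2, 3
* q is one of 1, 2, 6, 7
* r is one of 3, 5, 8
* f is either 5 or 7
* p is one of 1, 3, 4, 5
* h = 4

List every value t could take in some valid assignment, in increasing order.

h has just one choice, so h = 4. Eliminate 4 elsewhere: g, p.
The 7 still-open variables draw from only 7 values {1, 2, 3, 5, 6, 7, 8}, so each is used; only r can be 8, hence r = 8.
The 2 variables f and s are confined to {5, 7}, which locks those values in; drop them from g, p, q.
No further eliminations apply; t can still be any of 1, 2, 3.

1, 2, 3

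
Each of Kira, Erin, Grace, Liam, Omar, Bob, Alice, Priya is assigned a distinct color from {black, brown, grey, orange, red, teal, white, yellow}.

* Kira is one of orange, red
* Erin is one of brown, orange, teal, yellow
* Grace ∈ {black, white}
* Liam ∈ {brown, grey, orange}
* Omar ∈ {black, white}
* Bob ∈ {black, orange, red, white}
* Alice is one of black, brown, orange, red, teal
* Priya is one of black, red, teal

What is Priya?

teal

The 8 variables together cover exactly {black, brown, grey, orange, red, teal, white, yellow} — 8 values for 8 variables — and grey appears only in Liam's list, so Liam = grey.
Among the 7 still-open variables, yellow fits only Erin (and all 7 values in {black, brown, orange, red, teal, white, yellow} must be used), so Erin = yellow.
The 6 still-open variables together cover exactly {black, brown, orange, red, teal, white} — 6 values for 6 variables — and brown appears only in Alice's list, so Alice = brown.
Among the 5 still-open variables, teal fits only Priya (and all 5 values in {black, orange, red, teal, white} must be used), so Priya = teal.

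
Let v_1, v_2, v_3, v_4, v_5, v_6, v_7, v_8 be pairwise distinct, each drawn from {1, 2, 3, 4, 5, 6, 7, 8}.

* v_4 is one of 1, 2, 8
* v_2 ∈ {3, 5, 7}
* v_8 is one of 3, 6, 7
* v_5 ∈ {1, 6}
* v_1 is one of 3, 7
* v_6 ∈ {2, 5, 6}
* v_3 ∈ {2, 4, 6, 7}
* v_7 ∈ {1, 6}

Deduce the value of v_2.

5

The 8 variables draw from only 8 values {1, 2, 3, 4, 5, 6, 7, 8}, so each is used; only v_3 can be 4, hence v_3 = 4.
The 7 still-open variables draw from only 7 values {1, 2, 3, 5, 6, 7, 8}, so each is used; only v_4 can be 8, hence v_4 = 8.
The 6 still-open variables draw from only 6 values {1, 2, 3, 5, 6, 7}, so each is used; only v_6 can be 2, hence v_6 = 2.
Among the 5 still-open variables, 5 fits only v_2 (and all 5 values in {1, 3, 5, 6, 7} must be used), so v_2 = 5.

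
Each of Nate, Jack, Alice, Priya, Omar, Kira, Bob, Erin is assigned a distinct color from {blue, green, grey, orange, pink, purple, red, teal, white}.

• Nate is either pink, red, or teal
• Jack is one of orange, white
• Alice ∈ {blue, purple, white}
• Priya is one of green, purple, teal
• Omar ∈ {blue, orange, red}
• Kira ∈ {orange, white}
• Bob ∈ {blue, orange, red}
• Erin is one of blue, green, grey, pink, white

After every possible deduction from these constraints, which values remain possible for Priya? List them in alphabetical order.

Jack and Kira between them cover only {orange, white} — a naked pair. Remove those values from Alice, Omar, Bob, Erin.
Omar and Bob between them cover only {blue, red} — a naked pair. Remove those values from Nate, Alice, Erin.
Alice has just one choice, so Alice = purple. Remove purple from Priya.
No further eliminations apply; Priya can still be any of green, teal.

green, teal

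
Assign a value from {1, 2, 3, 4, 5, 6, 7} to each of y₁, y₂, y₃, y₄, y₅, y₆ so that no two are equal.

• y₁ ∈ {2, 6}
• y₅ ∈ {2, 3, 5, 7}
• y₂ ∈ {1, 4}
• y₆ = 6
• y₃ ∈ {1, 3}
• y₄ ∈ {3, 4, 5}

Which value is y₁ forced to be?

y₆'s domain is down to {6}, so y₆ = 6. Remove 6 from y₁.
So y₁ = 2.

2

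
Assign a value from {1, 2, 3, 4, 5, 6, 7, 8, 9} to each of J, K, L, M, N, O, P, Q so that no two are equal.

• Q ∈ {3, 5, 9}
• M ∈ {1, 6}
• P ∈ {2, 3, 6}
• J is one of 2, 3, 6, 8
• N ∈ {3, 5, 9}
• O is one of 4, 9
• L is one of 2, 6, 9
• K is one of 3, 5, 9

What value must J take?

The 8 variables together cover exactly {1, 2, 3, 4, 5, 6, 8, 9} — 8 values for 8 variables — and 1 appears only in M's list, so M = 1.
Among the 7 still-open variables, 4 fits only O (and all 7 values in {2, 3, 4, 5, 6, 8, 9} must be used), so O = 4.
The 6 still-open variables together cover exactly {2, 3, 5, 6, 8, 9} — 6 values for 6 variables — and 8 appears only in J's list, so J = 8.

8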